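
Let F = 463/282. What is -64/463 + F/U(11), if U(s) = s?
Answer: 15841/1436226 ≈ 0.011030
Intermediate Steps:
F = 463/282 (F = 463*(1/282) = 463/282 ≈ 1.6418)
-64/463 + F/U(11) = -64/463 + (463/282)/11 = -64*1/463 + (463/282)*(1/11) = -64/463 + 463/3102 = 15841/1436226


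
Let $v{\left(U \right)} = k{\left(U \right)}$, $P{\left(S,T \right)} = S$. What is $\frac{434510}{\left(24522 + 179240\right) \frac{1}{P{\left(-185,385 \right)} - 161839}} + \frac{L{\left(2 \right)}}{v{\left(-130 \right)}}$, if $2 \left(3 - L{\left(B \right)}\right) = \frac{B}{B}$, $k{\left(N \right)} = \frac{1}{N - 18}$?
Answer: $- \frac{35238220090}{101881} \approx -3.4588 \cdot 10^{5}$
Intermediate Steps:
$k{\left(N \right)} = \frac{1}{-18 + N}$
$v{\left(U \right)} = \frac{1}{-18 + U}$
$L{\left(B \right)} = \frac{5}{2}$ ($L{\left(B \right)} = 3 - \frac{B \frac{1}{B}}{2} = 3 - \frac{1}{2} = \frac{5}{2}$)
$\frac{434510}{\left(24522 + 179240\right) \frac{1}{P{\left(-185,385 \right)} - 161839}} + \frac{L{\left(2 \right)}}{v{\left(-130 \right)}} = \frac{434510}{\left(24522 + 179240\right) \frac{1}{-185 - 161839}} + \frac{5}{2 \frac{1}{-18 - 130}} = \frac{434510}{203762 \frac{1}{-162024}} + \frac{5}{2 \frac{1}{-148}} = \frac{434510}{203762 \left(- \frac{1}{162024}\right)} + \frac{5}{2 \left(- \frac{1}{148}\right)} = \frac{434510}{- \frac{101881}{81012}} + \frac{5}{2} \left(-148\right) = 434510 \left(- \frac{81012}{101881}\right) - 370 = - \frac{35200524120}{101881} - 370 = - \frac{35238220090}{101881}$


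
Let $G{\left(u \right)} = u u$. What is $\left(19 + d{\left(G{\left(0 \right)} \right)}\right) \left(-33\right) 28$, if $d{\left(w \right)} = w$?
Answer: $-17556$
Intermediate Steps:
$G{\left(u \right)} = u^{2}$
$\left(19 + d{\left(G{\left(0 \right)} \right)}\right) \left(-33\right) 28 = \left(19 + 0^{2}\right) \left(-33\right) 28 = \left(19 + 0\right) \left(-33\right) 28 = 19 \left(-33\right) 28 = \left(-627\right) 28 = -17556$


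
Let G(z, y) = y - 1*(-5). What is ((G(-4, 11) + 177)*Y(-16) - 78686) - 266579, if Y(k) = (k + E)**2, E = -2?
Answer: -282733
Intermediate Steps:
G(z, y) = 5 + y (G(z, y) = y + 5 = 5 + y)
Y(k) = (-2 + k)**2 (Y(k) = (k - 2)**2 = (-2 + k)**2)
((G(-4, 11) + 177)*Y(-16) - 78686) - 266579 = (((5 + 11) + 177)*(-2 - 16)**2 - 78686) - 266579 = ((16 + 177)*(-18)**2 - 78686) - 266579 = (193*324 - 78686) - 266579 = (62532 - 78686) - 266579 = -16154 - 266579 = -282733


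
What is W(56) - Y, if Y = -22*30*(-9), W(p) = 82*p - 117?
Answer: -1465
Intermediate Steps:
W(p) = -117 + 82*p
Y = 5940 (Y = -660*(-9) = 5940)
W(56) - Y = (-117 + 82*56) - 1*5940 = (-117 + 4592) - 5940 = 4475 - 5940 = -1465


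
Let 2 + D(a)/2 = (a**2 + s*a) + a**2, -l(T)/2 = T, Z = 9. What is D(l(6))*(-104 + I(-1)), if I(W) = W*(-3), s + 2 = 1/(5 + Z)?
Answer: -437128/7 ≈ -62447.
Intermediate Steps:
l(T) = -2*T
s = -27/14 (s = -2 + 1/(5 + 9) = -2 + 1/14 = -27/14 ≈ -1.9286)
D(a) = -4 + 4*a**2 - 27*a/7 (D(a) = -4 + 2*((a**2 - 27*a/14) + a**2) = -4 + 2*(2*a**2 - 27*a/14) = -4 + (4*a**2 - 27*a/7) = -4 + 4*a**2 - 27*a/7)
I(W) = -3*W
D(l(6))*(-104 + I(-1)) = (-4 + 4*(-2*6)**2 - (-54)*6/7)*(-104 - 3*(-1)) = (-4 + 4*(-12)**2 - 27/7*(-12))*(-104 + 3) = (-4 + 4*144 + 324/7)*(-101) = (-4 + 576 + 324/7)*(-101) = (4328/7)*(-101) = -437128/7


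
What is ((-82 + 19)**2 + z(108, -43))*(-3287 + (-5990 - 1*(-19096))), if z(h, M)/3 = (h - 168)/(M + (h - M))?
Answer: 38955246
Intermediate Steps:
z(h, M) = 3*(-168 + h)/h (z(h, M) = 3*((h - 168)/(M + (h - M))) = 3*((-168 + h)/h) = 3*(-168 + h)/h)
((-82 + 19)**2 + z(108, -43))*(-3287 + (-5990 - 1*(-19096))) = ((-82 + 19)**2 + (3 - 504/108))*(-3287 + (-5990 - 1*(-19096))) = ((-63)**2 + (3 - 504*1/108))*(-3287 + (-5990 + 19096)) = (3969 + (3 - 14/3))*(-3287 + 13106) = (3969 - 5/3)*9819 = (11902/3)*9819 = 38955246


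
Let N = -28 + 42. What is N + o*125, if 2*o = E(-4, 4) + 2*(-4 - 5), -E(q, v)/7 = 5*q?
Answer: 7639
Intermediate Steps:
E(q, v) = -35*q
N = 14
o = 61 (o = (-35*(-4) + 2*(-4 - 5))/2 = (140 + 2*(-9))/2 = (140 - 18)/2 = (½)*122 = 61)
N + o*125 = 14 + 61*125 = 14 + 7625 = 7639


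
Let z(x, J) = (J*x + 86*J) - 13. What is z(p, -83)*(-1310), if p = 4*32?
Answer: 23285250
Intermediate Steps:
p = 128
z(x, J) = -13 + 86*J + J*x (z(x, J) = (86*J + J*x) - 13 = -13 + 86*J + J*x)
z(p, -83)*(-1310) = (-13 + 86*(-83) - 83*128)*(-1310) = (-13 - 7138 - 10624)*(-1310) = -17775*(-1310) = 23285250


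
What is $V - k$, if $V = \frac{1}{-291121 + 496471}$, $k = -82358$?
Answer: $\frac{16912215301}{205350} \approx 82358.0$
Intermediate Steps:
$V = \frac{1}{205350} \approx 4.8697 \cdot 10^{-6}$
$V - k = \frac{1}{205350} - -82358 = \frac{1}{205350} + 82358 = \frac{16912215301}{205350}$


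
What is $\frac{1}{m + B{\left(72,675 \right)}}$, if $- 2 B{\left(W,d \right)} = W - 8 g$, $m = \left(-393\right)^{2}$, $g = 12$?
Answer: $\frac{1}{154461} \approx 6.4741 \cdot 10^{-6}$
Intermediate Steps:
$m = 154449$
$B{\left(W,d \right)} = 48 - \frac{W}{2}$ ($B{\left(W,d \right)} = - \frac{W - 96}{2} = - \frac{-96 + W}{2} = 48 - \frac{W}{2}$)
$\frac{1}{m + B{\left(72,675 \right)}} = \frac{1}{154449 + \left(48 - 36\right)} = \frac{1}{154449 + 12} = \frac{1}{154461}$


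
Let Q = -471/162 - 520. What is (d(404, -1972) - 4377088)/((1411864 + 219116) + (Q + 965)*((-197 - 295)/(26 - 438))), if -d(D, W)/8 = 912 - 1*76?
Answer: -8127520704/3024815713 ≈ -2.6869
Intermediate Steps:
d(D, W) = -6688 (d(D, W) = -8*(912 - 1*76) = -8*(912 - 76) = -8*836 = -6688)
Q = -28237/54 (Q = -471*1/162 - 520 = -157/54 - 520 = -28237/54 ≈ -522.91)
(d(404, -1972) - 4377088)/((1411864 + 219116) + (Q + 965)*((-197 - 295)/(26 - 438))) = (-6688 - 4377088)/((1411864 + 219116) + (-28237/54 + 965)*((-197 - 295)/(26 - 438))) = -4383776/(1630980 + 23873*(-492/(-412))/54) = -4383776/(1630980 + 23873*(-492*(-1/412))/54) = -4383776/(1630980 + (23873/54)*(123/103)) = -4383776/(1630980 + 978793/1854) = -4383776/3024815713/1854 = -4383776*1854/3024815713 = -8127520704/3024815713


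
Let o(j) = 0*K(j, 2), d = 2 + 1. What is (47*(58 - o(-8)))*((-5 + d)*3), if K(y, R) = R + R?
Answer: -16356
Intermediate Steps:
K(y, R) = 2*R
d = 3
o(j) = 0 (o(j) = 0*(2*2) = 0*4 = 0)
(47*(58 - o(-8)))*((-5 + d)*3) = (47*(58 - 1*0))*((-5 + 3)*3) = (47*(58 + 0))*(-2*3) = (47*58)*(-6) = 2726*(-6) = -16356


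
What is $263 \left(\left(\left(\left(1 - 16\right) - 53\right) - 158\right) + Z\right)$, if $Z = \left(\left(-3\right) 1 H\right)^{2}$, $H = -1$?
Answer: $-57071$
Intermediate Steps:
$Z = 9$ ($Z = \left(\left(-3\right) 1 \left(-1\right)\right)^{2} = \left(\left(-3\right) \left(-1\right)\right)^{2} = 3^{2} = 9$)
$263 \left(\left(\left(\left(1 - 16\right) - 53\right) - 158\right) + Z\right) = 263 \left(\left(\left(\left(1 - 16\right) - 53\right) - 158\right) + 9\right) = 263 \left(\left(\left(-15 - 53\right) - 158\right) + 9\right) = 263 \left(\left(-68 - 158\right) + 9\right) = 263 \left(-226 + 9\right) = 263 \left(-217\right) = -57071$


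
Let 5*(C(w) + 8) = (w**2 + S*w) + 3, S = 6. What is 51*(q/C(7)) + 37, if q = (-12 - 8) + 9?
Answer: -269/18 ≈ -14.944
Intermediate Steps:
q = -11 (q = -20 + 9 = -11)
C(w) = -37/5 + w**2/5 + 6*w/5 (C(w) = -8 + ((w**2 + 6*w) + 3)/5 = -8 + (3 + w**2 + 6*w)/5 = -8 + (3/5 + w**2/5 + 6*w/5) = -37/5 + w**2/5 + 6*w/5)
51*(q/C(7)) + 37 = 51*(-11/(-37/5 + (1/5)*7**2 + (6/5)*7)) + 37 = 51*(-11/(-37/5 + (1/5)*49 + 42/5)) + 37 = 51*(-11/(-37/5 + 49/5 + 42/5)) + 37 = 51*(-11/54/5) + 37 = 51*(-11*5/54) + 37 = 51*(-55/54) + 37 = -935/18 + 37 = -269/18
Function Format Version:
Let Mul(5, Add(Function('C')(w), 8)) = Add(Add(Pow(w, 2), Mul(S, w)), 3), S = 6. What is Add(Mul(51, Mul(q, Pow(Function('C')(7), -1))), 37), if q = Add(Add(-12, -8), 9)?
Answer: Rational(-269, 18) ≈ -14.944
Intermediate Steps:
q = -11 (q = Add(-20, 9) = -11)
Function('C')(w) = Add(Rational(-37, 5), Mul(Rational(1, 5), Pow(w, 2)), Mul(Rational(6, 5), w)) (Function('C')(w) = Add(-8, Mul(Rational(1, 5), Add(Add(Pow(w, 2), Mul(6, w)), 3))) = Add(-8, Mul(Rational(1, 5), Add(3, Pow(w, 2), Mul(6, w)))) = Add(-8, Add(Rational(3, 5), Mul(Rational(1, 5), Pow(w, 2)), Mul(Rational(6, 5), w))) = Add(Rational(-37, 5), Mul(Rational(1, 5), Pow(w, 2)), Mul(Rational(6, 5), w)))
Add(Mul(51, Mul(q, Pow(Function('C')(7), -1))), 37) = Add(Mul(51, Mul(-11, Pow(Add(Rational(-37, 5), Mul(Rational(1, 5), Pow(7, 2)), Mul(Rational(6, 5), 7)), -1))), 37) = Add(Mul(51, Mul(-11, Pow(Add(Rational(-37, 5), Mul(Rational(1, 5), 49), Rational(42, 5)), -1))), 37) = Add(Mul(51, Mul(-11, Pow(Add(Rational(-37, 5), Rational(49, 5), Rational(42, 5)), -1))), 37) = Add(Mul(51, Mul(-11, Pow(Rational(54, 5), -1))), 37) = Add(Mul(51, Mul(-11, Rational(5, 54))), 37) = Add(Mul(51, Rational(-55, 54)), 37) = Add(Rational(-935, 18), 37) = Rational(-269, 18)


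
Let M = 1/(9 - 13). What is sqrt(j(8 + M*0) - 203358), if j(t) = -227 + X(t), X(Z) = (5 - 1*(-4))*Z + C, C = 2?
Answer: I*sqrt(203511) ≈ 451.12*I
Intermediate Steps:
M = -1/4 (M = 1/(-4) = -1/4 ≈ -0.25000)
X(Z) = 2 + 9*Z (X(Z) = (5 - 1*(-4))*Z + 2 = (5 + 4)*Z + 2 = 9*Z + 2 = 2 + 9*Z)
j(t) = -225 + 9*t (j(t) = -227 + (2 + 9*t) = -225 + 9*t)
sqrt(j(8 + M*0) - 203358) = sqrt((-225 + 9*(8 - 1/4*0)) - 203358) = sqrt((-225 + 9*(8 + 0)) - 203358) = sqrt((-225 + 9*8) - 203358) = sqrt((-225 + 72) - 203358) = sqrt(-153 - 203358) = sqrt(-203511) = I*sqrt(203511)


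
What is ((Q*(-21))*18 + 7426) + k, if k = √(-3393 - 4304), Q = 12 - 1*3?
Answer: 4024 + I*√7697 ≈ 4024.0 + 87.733*I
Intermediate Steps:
Q = 9 (Q = 12 - 3 = 9)
k = I*√7697 (k = √(-7697) = I*√7697 ≈ 87.733*I)
((Q*(-21))*18 + 7426) + k = ((9*(-21))*18 + 7426) + I*√7697 = (-189*18 + 7426) + I*√7697 = (-3402 + 7426) + I*√7697 = 4024 + I*√7697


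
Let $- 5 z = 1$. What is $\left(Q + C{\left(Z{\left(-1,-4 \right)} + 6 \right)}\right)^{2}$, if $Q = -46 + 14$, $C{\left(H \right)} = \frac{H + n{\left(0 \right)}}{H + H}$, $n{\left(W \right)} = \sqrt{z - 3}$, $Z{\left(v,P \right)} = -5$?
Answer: $\frac{19829}{20} - \frac{126 i \sqrt{5}}{5} \approx 991.45 - 56.349 i$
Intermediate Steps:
$z = - \frac{1}{5}$ ($z = \left(- \frac{1}{5}\right) 1 = - \frac{1}{5} \approx -0.2$)
$n{\left(W \right)} = \frac{4 i \sqrt{5}}{5}$ ($n{\left(W \right)} = \sqrt{- \frac{1}{5} - 3} = \sqrt{- \frac{16}{5}} = \frac{4 i \sqrt{5}}{5}$)
$C{\left(H \right)} = \frac{H + \frac{4 i \sqrt{5}}{5}}{2 H}$ ($C{\left(H \right)} = \frac{H + \frac{4 i \sqrt{5}}{5}}{H + H} = \frac{H + \frac{4 i \sqrt{5}}{5}}{2 H}$)
$Q = -32$
$\left(Q + C{\left(Z{\left(-1,-4 \right)} + 6 \right)}\right)^{2} = \left(-32 + \frac{5 \left(-5 + 6\right) + 4 i \sqrt{5}}{10 \left(-5 + 6\right)}\right)^{2} = \left(-32 + \frac{5 \cdot 1 + 4 i \sqrt{5}}{10 \cdot 1}\right)^{2} = \left(-32 + \frac{1}{10} \cdot 1 \left(5 + 4 i \sqrt{5}\right)\right)^{2} = \left(-32 + \left(\frac{1}{2} + \frac{2 i \sqrt{5}}{5}\right)\right)^{2} = \left(- \frac{63}{2} + \frac{2 i \sqrt{5}}{5}\right)^{2}$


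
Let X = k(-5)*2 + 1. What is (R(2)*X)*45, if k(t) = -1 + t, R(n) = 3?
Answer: -1485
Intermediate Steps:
X = -11 (X = (-1 - 5)*2 + 1 = -6*2 + 1 = -12 + 1 = -11)
(R(2)*X)*45 = (3*(-11))*45 = -33*45 = -1485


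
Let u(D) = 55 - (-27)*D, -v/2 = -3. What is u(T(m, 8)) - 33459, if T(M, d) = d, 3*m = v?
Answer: -33188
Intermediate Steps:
v = 6 (v = -2*(-3) = 6)
m = 2 (m = (⅓)*6 = 2)
u(D) = 55 + 27*D
u(T(m, 8)) - 33459 = (55 + 27*8) - 33459 = (55 + 216) - 33459 = 271 - 33459 = -33188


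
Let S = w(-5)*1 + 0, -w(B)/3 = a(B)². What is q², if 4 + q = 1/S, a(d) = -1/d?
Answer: 1369/9 ≈ 152.11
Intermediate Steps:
w(B) = -3/B²
S = -3/25 (S = -3/(-5)²*1 + 0 = -3*1/25*1 + 0 = -3/25*1 + 0 = -3/25 + 0 = -3/25 ≈ -0.12000)
q = -37/3 (q = -4 + 1/(-3/25) = -4 - 25/3 = -37/3 ≈ -12.333)
q² = (-37/3)² = 1369/9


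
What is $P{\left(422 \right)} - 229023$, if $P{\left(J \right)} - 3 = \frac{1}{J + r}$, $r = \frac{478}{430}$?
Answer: $- \frac{20833720165}{90969} \approx -2.2902 \cdot 10^{5}$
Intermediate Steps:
$r = \frac{239}{215}$ ($r = 478 \cdot \frac{1}{430} = \frac{239}{215} \approx 1.1116$)
$P{\left(J \right)} = 3 + \frac{1}{\frac{239}{215} + J}$ ($P{\left(J \right)} = 3 + \frac{1}{J + \frac{239}{215}} = 3 + \frac{1}{\frac{239}{215} + J}$)
$P{\left(422 \right)} - 229023 = \frac{932 + 645 \cdot 422}{239 + 215 \cdot 422} - 229023 = \frac{932 + 272190}{239 + 90730} - 229023 = \frac{1}{90969} \cdot 273122 - 229023 = \frac{273122}{90969} - 229023 = - \frac{20833720165}{90969}$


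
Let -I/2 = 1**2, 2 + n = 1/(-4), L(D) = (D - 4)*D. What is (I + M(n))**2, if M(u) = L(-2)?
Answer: 100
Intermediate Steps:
L(D) = D*(-4 + D) (L(D) = (-4 + D)*D = D*(-4 + D))
n = -9/4 (n = -2 + 1/(-4) = -2 - 1/4 = -9/4 ≈ -2.2500)
M(u) = 12 (M(u) = -2*(-4 - 2) = -2*(-6) = 12)
I = -2 (I = -2*1**2 = -2*1 = -2)
(I + M(n))**2 = (-2 + 12)**2 = 10**2 = 100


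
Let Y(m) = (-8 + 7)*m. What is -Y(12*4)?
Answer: 48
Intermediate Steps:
Y(m) = -m
-Y(12*4) = -(-1)*12*4 = -(-1)*48 = -1*(-48) = 48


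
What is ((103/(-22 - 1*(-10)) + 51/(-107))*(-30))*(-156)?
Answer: -4536870/107 ≈ -42401.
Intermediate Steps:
((103/(-22 - 1*(-10)) + 51/(-107))*(-30))*(-156) = ((103/(-22 + 10) + 51*(-1/107))*(-30))*(-156) = ((103/(-12) - 51/107)*(-30))*(-156) = ((103*(-1/12) - 51/107)*(-30))*(-156) = ((-103/12 - 51/107)*(-30))*(-156) = -11633/1284*(-30)*(-156) = (58165/214)*(-156) = -4536870/107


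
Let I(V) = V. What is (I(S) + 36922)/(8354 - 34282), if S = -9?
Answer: -36913/25928 ≈ -1.4237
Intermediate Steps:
(I(S) + 36922)/(8354 - 34282) = (-9 + 36922)/(8354 - 34282) = 36913/(-25928) = 36913*(-1/25928) = -36913/25928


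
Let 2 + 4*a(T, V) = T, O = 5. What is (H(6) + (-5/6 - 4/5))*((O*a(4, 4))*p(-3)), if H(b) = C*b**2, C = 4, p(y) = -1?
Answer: -4271/12 ≈ -355.92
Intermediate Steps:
a(T, V) = -1/2 + T/4
H(b) = 4*b**2
(H(6) + (-5/6 - 4/5))*((O*a(4, 4))*p(-3)) = (4*6**2 + (-5/6 - 4/5))*((5*(-1/2 + (1/4)*4))*(-1)) = (4*36 + (-5*1/6 - 4*1/5))*((5*(-1/2 + 1))*(-1)) = (144 + (-5/6 - 4/5))*((5*(1/2))*(-1)) = (144 - 49/30)*((5/2)*(-1)) = (4271/30)*(-5/2) = -4271/12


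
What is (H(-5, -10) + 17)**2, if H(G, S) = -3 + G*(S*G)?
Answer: 55696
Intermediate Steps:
H(G, S) = -3 + S*G**2 (H(G, S) = -3 + G*(G*S) = -3 + S*G**2)
(H(-5, -10) + 17)**2 = ((-3 - 10*(-5)**2) + 17)**2 = ((-3 - 10*25) + 17)**2 = ((-3 - 250) + 17)**2 = (-253 + 17)**2 = (-236)**2 = 55696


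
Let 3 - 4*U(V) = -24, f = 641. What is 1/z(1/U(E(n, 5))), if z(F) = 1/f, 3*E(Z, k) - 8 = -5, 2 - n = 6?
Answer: 641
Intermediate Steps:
n = -4 (n = 2 - 1*6 = 2 - 6 = -4)
E(Z, k) = 1 (E(Z, k) = 8/3 + (⅓)*(-5) = 8/3 - 5/3 = 1)
U(V) = 27/4 (U(V) = ¾ - ¼*(-24) = ¾ + 6 = 27/4)
z(F) = 1/641
1/z(1/U(E(n, 5))) = 1/(1/641) = 641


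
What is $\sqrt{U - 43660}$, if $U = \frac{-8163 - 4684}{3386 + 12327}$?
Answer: $\frac{i \sqrt{10779784655451}}{15713} \approx 208.95 i$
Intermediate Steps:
$U = - \frac{12847}{15713} \approx -0.8176$
$\sqrt{U - 43660} = \sqrt{- \frac{12847}{15713} - 43660} = \sqrt{- \frac{686042427}{15713}} = \frac{i \sqrt{10779784655451}}{15713}$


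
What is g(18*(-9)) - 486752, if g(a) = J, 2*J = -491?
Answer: -973995/2 ≈ -4.8700e+5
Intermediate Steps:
J = -491/2 (J = (½)*(-491) = -491/2 ≈ -245.50)
g(a) = -491/2
g(18*(-9)) - 486752 = -491/2 - 486752 = -973995/2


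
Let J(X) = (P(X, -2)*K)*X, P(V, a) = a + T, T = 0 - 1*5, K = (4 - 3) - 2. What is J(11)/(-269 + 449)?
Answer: 77/180 ≈ 0.42778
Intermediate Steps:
K = -1 (K = 1 - 2 = -1)
T = -5 (T = 0 - 5 = -5)
P(V, a) = -5 + a (P(V, a) = a - 5 = -5 + a)
J(X) = 7*X (J(X) = ((-5 - 2)*(-1))*X = (-7*(-1))*X = 7*X)
J(11)/(-269 + 449) = (7*11)/(-269 + 449) = 77/180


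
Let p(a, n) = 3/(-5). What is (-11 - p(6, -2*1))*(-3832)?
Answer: 199264/5 ≈ 39853.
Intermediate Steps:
p(a, n) = -⅗ (p(a, n) = 3*(-⅕) = -⅗)
(-11 - p(6, -2*1))*(-3832) = (-11 - 1*(-⅗))*(-3832) = (-11 + ⅗)*(-3832) = -52/5*(-3832) = 199264/5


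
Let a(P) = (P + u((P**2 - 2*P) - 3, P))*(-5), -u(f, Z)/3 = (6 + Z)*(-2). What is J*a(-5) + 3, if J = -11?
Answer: 58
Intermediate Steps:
u(f, Z) = 36 + 6*Z (u(f, Z) = -3*(6 + Z)*(-2) = -3*(-12 - 2*Z) = 36 + 6*Z)
a(P) = -180 - 35*P (a(P) = (P + (36 + 6*P))*(-5) = (36 + 7*P)*(-5) = -180 - 35*P)
J*a(-5) + 3 = -11*(-180 - 35*(-5)) + 3 = -11*(-180 + 175) + 3 = -11*(-5) + 3 = 55 + 3 = 58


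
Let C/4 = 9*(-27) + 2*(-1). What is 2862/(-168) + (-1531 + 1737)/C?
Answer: -16901/980 ≈ -17.246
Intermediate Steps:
C = -980 (C = 4*(9*(-27) + 2*(-1)) = 4*(-243 - 2) = 4*(-245) = -980)
2862/(-168) + (-1531 + 1737)/C = 2862/(-168) + (-1531 + 1737)/(-980) = 2862*(-1/168) + 206*(-1/980) = -477/28 - 103/490 = -16901/980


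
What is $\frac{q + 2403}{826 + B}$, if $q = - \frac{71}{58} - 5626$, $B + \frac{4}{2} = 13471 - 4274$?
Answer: $- \frac{187005}{581218} \approx -0.32175$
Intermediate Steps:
$B = 9195$ ($B = -2 + \left(13471 - 4274\right) = -2 + 9197 = 9195$)
$q = - \frac{326379}{58}$ ($q = \left(-71\right) \frac{1}{58} - 5626 = - \frac{71}{58} - 5626 = - \frac{326379}{58} \approx -5627.2$)
$\frac{q + 2403}{826 + B} = \frac{- \frac{326379}{58} + 2403}{826 + 9195} = - \frac{187005}{58 \cdot 10021} = \left(- \frac{187005}{58}\right) \frac{1}{10021} = - \frac{187005}{581218}$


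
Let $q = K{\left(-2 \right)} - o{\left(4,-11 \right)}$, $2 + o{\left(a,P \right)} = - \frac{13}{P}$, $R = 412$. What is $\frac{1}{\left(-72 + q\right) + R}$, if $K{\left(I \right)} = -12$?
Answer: $\frac{11}{3617} \approx 0.0030412$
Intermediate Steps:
$o{\left(a,P \right)} = -2 - \frac{13}{P}$
$q = - \frac{123}{11}$ ($q = -12 - \left(-2 - \frac{13}{-11}\right) = -12 - \left(-2 - - \frac{13}{11}\right) = -12 - \left(-2 + \frac{13}{11}\right) = -12 - - \frac{9}{11} = -12 + \frac{9}{11} = - \frac{123}{11} \approx -11.182$)
$\frac{1}{\left(-72 + q\right) + R} = \frac{1}{\left(-72 - \frac{123}{11}\right) + 412} = \frac{1}{- \frac{915}{11} + 412} = \frac{1}{\frac{3617}{11}} = \frac{11}{3617}$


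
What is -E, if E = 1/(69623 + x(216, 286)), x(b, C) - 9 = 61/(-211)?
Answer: -211/14692291 ≈ -1.4361e-5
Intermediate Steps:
x(b, C) = 1838/211 (x(b, C) = 9 + 61/(-211) = 9 + 61*(-1/211) = 9 - 61/211 = 1838/211)
E = 211/14692291 (E = 1/(69623 + 1838/211) = 1/(14692291/211) = 211/14692291 ≈ 1.4361e-5)
-E = -1*211/14692291 = -211/14692291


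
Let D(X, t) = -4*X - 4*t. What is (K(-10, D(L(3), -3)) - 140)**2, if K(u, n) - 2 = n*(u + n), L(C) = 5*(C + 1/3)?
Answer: 934769476/81 ≈ 1.1540e+7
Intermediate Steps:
L(C) = 5/3 + 5*C (L(C) = 5*(C + 1/3) = 5*(1/3 + C) = 5/3 + 5*C)
K(u, n) = 2 + n*(n + u) (K(u, n) = 2 + n*(u + n) = 2 + n*(n + u))
(K(-10, D(L(3), -3)) - 140)**2 = ((2 + (-4*(5/3 + 5*3) - 4*(-3))**2 + (-4*(5/3 + 5*3) - 4*(-3))*(-10)) - 140)**2 = ((2 + (-4*(5/3 + 15) + 12)**2 + (-4*(5/3 + 15) + 12)*(-10)) - 140)**2 = ((2 + (-4*50/3 + 12)**2 + (-4*50/3 + 12)*(-10)) - 140)**2 = ((2 + (-200/3 + 12)**2 + (-200/3 + 12)*(-10)) - 140)**2 = ((2 + (-164/3)**2 - 164/3*(-10)) - 140)**2 = ((2 + 26896/9 + 1640/3) - 140)**2 = (31834/9 - 140)**2 = (30574/9)**2 = 934769476/81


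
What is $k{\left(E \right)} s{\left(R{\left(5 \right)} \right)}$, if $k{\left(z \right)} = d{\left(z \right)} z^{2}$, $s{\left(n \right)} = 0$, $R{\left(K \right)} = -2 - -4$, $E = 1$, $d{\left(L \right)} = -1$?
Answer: $0$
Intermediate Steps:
$R{\left(K \right)} = 2$ ($R{\left(K \right)} = -2 + 4 = 2$)
$k{\left(z \right)} = - z^{2}$
$k{\left(E \right)} s{\left(R{\left(5 \right)} \right)} = - 1^{2} \cdot 0 = \left(-1\right) 1 \cdot 0 = \left(-1\right) 0 = 0$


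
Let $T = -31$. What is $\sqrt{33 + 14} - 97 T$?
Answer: $3007 + \sqrt{47} \approx 3013.9$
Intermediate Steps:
$\sqrt{33 + 14} - 97 T = \sqrt{33 + 14} - -3007 = \sqrt{47} + 3007 = 3007 + \sqrt{47}$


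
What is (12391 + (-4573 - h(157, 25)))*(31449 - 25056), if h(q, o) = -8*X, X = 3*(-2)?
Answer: 49673610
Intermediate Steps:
X = -6
h(q, o) = 48 (h(q, o) = -8*(-6) = 48)
(12391 + (-4573 - h(157, 25)))*(31449 - 25056) = (12391 + (-4573 - 1*48))*(31449 - 25056) = (12391 + (-4573 - 48))*6393 = (12391 - 4621)*6393 = 7770*6393 = 49673610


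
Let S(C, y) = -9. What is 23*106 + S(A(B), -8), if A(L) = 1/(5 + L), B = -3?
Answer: 2429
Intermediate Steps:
23*106 + S(A(B), -8) = 23*106 - 9 = 2438 - 9 = 2429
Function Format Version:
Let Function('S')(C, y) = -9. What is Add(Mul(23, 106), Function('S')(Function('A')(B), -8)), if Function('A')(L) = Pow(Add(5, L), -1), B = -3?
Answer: 2429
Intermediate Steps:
Add(Mul(23, 106), Function('S')(Function('A')(B), -8)) = Add(Mul(23, 106), -9) = Add(2438, -9) = 2429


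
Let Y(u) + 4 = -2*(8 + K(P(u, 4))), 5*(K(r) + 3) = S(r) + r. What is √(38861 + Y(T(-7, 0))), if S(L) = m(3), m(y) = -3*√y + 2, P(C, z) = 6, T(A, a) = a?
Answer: √(971095 + 30*√3)/5 ≈ 197.09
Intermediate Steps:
m(y) = 2 - 3*√y
S(L) = 2 - 3*√3
K(r) = -13/5 - 3*√3/5 + r/5 (K(r) = -3 + ((2 - 3*√3) + r)/5 = -3 + (2 + r - 3*√3)/5 = -3 + (⅖ - 3*√3/5 + r/5) = -13/5 - 3*√3/5 + r/5)
Y(u) = -86/5 + 6*√3/5 (Y(u) = -4 - 2*(8 + (-13/5 - 3*√3/5 + (⅕)*6)) = -4 - 2*(8 + (-13/5 - 3*√3/5 + 6/5)) = -4 - 2*(8 + (-7/5 - 3*√3/5)) = -4 - 2*(33/5 - 3*√3/5) = -4 + (-66/5 + 6*√3/5) = -86/5 + 6*√3/5)
√(38861 + Y(T(-7, 0))) = √(38861 + (-86/5 + 6*√3/5)) = √(194219/5 + 6*√3/5)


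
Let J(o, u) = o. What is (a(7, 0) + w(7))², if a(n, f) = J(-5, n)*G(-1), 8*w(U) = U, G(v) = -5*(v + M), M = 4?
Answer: 368449/64 ≈ 5757.0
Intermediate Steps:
G(v) = -20 - 5*v (G(v) = -5*(v + 4) = -5*(4 + v) = -20 - 5*v)
w(U) = U/8
a(n, f) = 75 (a(n, f) = -5*(-20 - 5*(-1)) = -5*(-20 + 5) = -5*(-15) = 75)
(a(7, 0) + w(7))² = (75 + (⅛)*7)² = (75 + 7/8)² = (607/8)² = 368449/64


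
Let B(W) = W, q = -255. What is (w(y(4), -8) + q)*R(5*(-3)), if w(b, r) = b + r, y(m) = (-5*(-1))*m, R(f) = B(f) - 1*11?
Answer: 6318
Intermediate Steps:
R(f) = -11 + f (R(f) = f - 1*11 = f - 11 = -11 + f)
y(m) = 5*m
(w(y(4), -8) + q)*R(5*(-3)) = ((5*4 - 8) - 255)*(-11 + 5*(-3)) = ((20 - 8) - 255)*(-11 - 15) = (12 - 255)*(-26) = -243*(-26) = 6318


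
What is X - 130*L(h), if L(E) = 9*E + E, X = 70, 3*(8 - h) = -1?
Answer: -32290/3 ≈ -10763.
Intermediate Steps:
h = 25/3 (h = 8 - ⅓*(-1) = 8 + ⅓ = 25/3 ≈ 8.3333)
L(E) = 10*E
X - 130*L(h) = 70 - 1300*25/3 = 70 - 130*250/3 = 70 - 32500/3 = -32290/3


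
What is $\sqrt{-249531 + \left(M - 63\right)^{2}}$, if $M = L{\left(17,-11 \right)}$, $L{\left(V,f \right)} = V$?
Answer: $i \sqrt{247415} \approx 497.41 i$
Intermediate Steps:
$M = 17$
$\sqrt{-249531 + \left(M - 63\right)^{2}} = \sqrt{-249531 + \left(17 - 63\right)^{2}} = \sqrt{-249531 + \left(-46\right)^{2}} = \sqrt{-249531 + 2116} = \sqrt{-247415} = i \sqrt{247415}$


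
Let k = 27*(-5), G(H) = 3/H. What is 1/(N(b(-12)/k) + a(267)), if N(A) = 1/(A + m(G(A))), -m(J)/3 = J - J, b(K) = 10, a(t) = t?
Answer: 2/507 ≈ 0.0039448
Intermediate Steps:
k = -135
m(J) = 0 (m(J) = -3*(J - J) = -3*0 = 0)
N(A) = 1/A (N(A) = 1/(A + 0) = 1/A)
1/(N(b(-12)/k) + a(267)) = 1/(1/(10/(-135)) + 267) = 1/(1/(10*(-1/135)) + 267) = 1/(1/(-2/27) + 267) = 1/(-27/2 + 267) = 1/(507/2) = 2/507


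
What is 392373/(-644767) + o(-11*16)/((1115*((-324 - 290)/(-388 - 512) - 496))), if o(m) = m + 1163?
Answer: -19560229157457/32048233357613 ≈ -0.61034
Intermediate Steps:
o(m) = 1163 + m
392373/(-644767) + o(-11*16)/((1115*((-324 - 290)/(-388 - 512) - 496))) = 392373/(-644767) + (1163 - 11*16)/((1115*((-324 - 290)/(-388 - 512) - 496))) = 392373*(-1/644767) + (1163 - 176)/((1115*(-614/(-900) - 496))) = -392373/644767 + 987/((1115*(-614*(-1/900) - 496))) = -392373/644767 + 987/((1115*(307/450 - 496))) = -392373/644767 + 987/((1115*(-222893/450))) = -392373/644767 + 987/(-49705139/90) = -392373/644767 + 987*(-90/49705139) = -392373/644767 - 88830/49705139 = -19560229157457/32048233357613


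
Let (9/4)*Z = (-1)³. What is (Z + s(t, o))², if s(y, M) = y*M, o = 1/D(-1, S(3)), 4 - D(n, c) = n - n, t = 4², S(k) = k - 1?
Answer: 1024/81 ≈ 12.642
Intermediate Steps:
Z = -4/9 (Z = (4/9)*(-1)³ = (4/9)*(-1) = -4/9 ≈ -0.44444)
S(k) = -1 + k
t = 16
D(n, c) = 4 (D(n, c) = 4 - (n - n) = 4 - 1*0 = 4 + 0 = 4)
o = ¼ (o = 1/4 = ¼ ≈ 0.25000)
s(y, M) = M*y
(Z + s(t, o))² = (-4/9 + (¼)*16)² = (-4/9 + 4)² = (32/9)² = 1024/81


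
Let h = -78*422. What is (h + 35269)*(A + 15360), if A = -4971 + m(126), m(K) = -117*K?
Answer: -10242609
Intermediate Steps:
A = -19713 (A = -4971 - 117*126 = -4971 - 14742 = -19713)
h = -32916
(h + 35269)*(A + 15360) = (-32916 + 35269)*(-19713 + 15360) = 2353*(-4353) = -10242609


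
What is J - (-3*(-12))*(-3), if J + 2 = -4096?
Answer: -3990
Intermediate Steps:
J = -4098 (J = -2 - 4096 = -4098)
J - (-3*(-12))*(-3) = -4098 - (-3*(-12))*(-3) = -4098 - 36*(-3) = -4098 - 1*(-108) = -4098 + 108 = -3990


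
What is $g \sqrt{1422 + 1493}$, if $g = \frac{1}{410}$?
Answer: $\frac{\sqrt{2915}}{410} \approx 0.13168$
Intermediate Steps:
$g = \frac{1}{410} \approx 0.002439$
$g \sqrt{1422 + 1493} = \frac{\sqrt{1422 + 1493}}{410} = \frac{\sqrt{2915}}{410}$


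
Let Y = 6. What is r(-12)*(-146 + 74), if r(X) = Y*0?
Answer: 0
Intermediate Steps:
r(X) = 0 (r(X) = 6*0 = 0)
r(-12)*(-146 + 74) = 0*(-146 + 74) = 0*(-72) = 0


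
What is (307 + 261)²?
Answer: 322624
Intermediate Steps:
(307 + 261)² = 568² = 322624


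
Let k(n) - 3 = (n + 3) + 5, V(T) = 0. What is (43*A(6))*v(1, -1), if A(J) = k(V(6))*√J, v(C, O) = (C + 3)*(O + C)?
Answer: 0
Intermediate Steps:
k(n) = 11 + n (k(n) = 3 + ((n + 3) + 5) = 3 + ((3 + n) + 5) = 3 + (8 + n) = 11 + n)
v(C, O) = (3 + C)*(C + O)
A(J) = 11*√J (A(J) = (11 + 0)*√J = 11*√J)
(43*A(6))*v(1, -1) = (43*(11*√6))*(1² + 3*1 + 3*(-1) + 1*(-1)) = (473*√6)*(1 + 3 - 3 - 1) = (473*√6)*0 = 0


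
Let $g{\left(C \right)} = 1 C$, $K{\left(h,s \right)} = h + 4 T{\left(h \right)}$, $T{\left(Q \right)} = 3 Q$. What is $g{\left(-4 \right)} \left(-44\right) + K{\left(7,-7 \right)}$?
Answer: $267$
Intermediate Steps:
$K{\left(h,s \right)} = 13 h$ ($K{\left(h,s \right)} = h + 4 \cdot 3 h = h + 12 h = 13 h$)
$g{\left(C \right)} = C$
$g{\left(-4 \right)} \left(-44\right) + K{\left(7,-7 \right)} = \left(-4\right) \left(-44\right) + 13 \cdot 7 = 176 + 91 = 267$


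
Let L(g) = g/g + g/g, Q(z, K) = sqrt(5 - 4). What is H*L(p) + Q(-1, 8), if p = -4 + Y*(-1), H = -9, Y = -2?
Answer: -17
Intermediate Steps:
Q(z, K) = 1 (Q(z, K) = sqrt(1) = 1)
p = -2 (p = -4 - 2*(-1) = -4 + 2 = -2)
L(g) = 2 (L(g) = 1 + 1 = 2)
H*L(p) + Q(-1, 8) = -9*2 + 1 = -18 + 1 = -17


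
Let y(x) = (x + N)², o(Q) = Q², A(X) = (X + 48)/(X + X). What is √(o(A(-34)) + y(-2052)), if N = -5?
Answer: √4891323893/34 ≈ 2057.0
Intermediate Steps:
A(X) = (48 + X)/(2*X) (A(X) = (48 + X)/((2*X)) = (48 + X)*(1/(2*X)) = (48 + X)/(2*X))
y(x) = (-5 + x)² (y(x) = (x - 5)² = (-5 + x)²)
√(o(A(-34)) + y(-2052)) = √(((½)*(48 - 34)/(-34))² + (-5 - 2052)²) = √(((½)*(-1/34)*14)² + (-2057)²) = √((-7/34)² + 4231249) = √(49/1156 + 4231249) = √(4891323893/1156) = √4891323893/34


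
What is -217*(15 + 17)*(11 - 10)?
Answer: -6944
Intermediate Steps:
-217*(15 + 17)*(11 - 10) = -6944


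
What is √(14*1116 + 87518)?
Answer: √103142 ≈ 321.16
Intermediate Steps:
√(14*1116 + 87518) = √(15624 + 87518) = √103142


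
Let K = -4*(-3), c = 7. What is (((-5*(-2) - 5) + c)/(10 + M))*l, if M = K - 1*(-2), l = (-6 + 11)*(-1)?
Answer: -5/2 ≈ -2.5000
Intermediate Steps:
l = -5 (l = 5*(-1) = -5)
K = 12
M = 14 (M = 12 - 1*(-2) = 12 + 2 = 14)
(((-5*(-2) - 5) + c)/(10 + M))*l = (((-5*(-2) - 5) + 7)/(10 + 14))*(-5) = (((10 - 5) + 7)/24)*(-5) = ((5 + 7)*(1/24))*(-5) = (12*(1/24))*(-5) = (1/2)*(-5) = -5/2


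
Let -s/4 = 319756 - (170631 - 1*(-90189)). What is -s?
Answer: 235744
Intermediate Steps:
s = -235744 (s = -4*(319756 - (170631 - 1*(-90189))) = -4*(319756 - (170631 + 90189)) = -4*(319756 - 1*260820) = -4*(319756 - 260820) = -4*58936 = -235744)
-s = -1*(-235744) = 235744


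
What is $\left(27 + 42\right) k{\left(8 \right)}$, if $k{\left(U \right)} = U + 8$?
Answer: $1104$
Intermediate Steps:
$k{\left(U \right)} = 8 + U$
$\left(27 + 42\right) k{\left(8 \right)} = \left(27 + 42\right) \left(8 + 8\right) = 69 \cdot 16 = 1104$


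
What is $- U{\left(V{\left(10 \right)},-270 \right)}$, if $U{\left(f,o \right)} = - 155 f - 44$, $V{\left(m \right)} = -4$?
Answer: $-576$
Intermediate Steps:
$U{\left(f,o \right)} = -44 - 155 f$
$- U{\left(V{\left(10 \right)},-270 \right)} = - (-44 - -620) = - (-44 + 620) = \left(-1\right) 576 = -576$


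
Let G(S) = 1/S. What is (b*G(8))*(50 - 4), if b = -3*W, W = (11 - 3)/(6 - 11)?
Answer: 138/5 ≈ 27.600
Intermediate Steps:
W = -8/5 (W = 8/(-5) = 8*(-1/5) = -8/5 ≈ -1.6000)
b = 24/5 (b = -3*(-8/5) = 24/5 ≈ 4.8000)
(b*G(8))*(50 - 4) = ((24/5)/8)*(50 - 4) = ((24/5)*(1/8))*46 = (3/5)*46 = 138/5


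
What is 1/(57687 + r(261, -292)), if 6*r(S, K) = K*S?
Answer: 1/44985 ≈ 2.2230e-5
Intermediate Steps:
r(S, K) = K*S/6 (r(S, K) = (K*S)/6 = K*S/6)
1/(57687 + r(261, -292)) = 1/(57687 + (1/6)*(-292)*261) = 1/(57687 - 12702) = 1/44985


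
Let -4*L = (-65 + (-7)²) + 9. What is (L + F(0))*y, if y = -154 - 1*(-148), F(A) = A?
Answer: -21/2 ≈ -10.500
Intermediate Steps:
L = 7/4 (L = -((-65 + (-7)²) + 9)/4 = -((-65 + 49) + 9)/4 = -(-16 + 9)/4 = -¼*(-7) = 7/4 ≈ 1.7500)
y = -6 (y = -154 + 148 = -6)
(L + F(0))*y = (7/4 + 0)*(-6) = (7/4)*(-6) = -21/2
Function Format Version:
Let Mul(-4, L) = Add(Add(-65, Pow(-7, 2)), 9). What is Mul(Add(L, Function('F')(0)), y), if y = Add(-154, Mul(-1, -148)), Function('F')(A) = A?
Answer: Rational(-21, 2) ≈ -10.500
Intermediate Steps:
L = Rational(7, 4) (L = Mul(Rational(-1, 4), Add(Add(-65, Pow(-7, 2)), 9)) = Mul(Rational(-1, 4), Add(Add(-65, 49), 9)) = Mul(Rational(-1, 4), Add(-16, 9)) = Mul(Rational(-1, 4), -7) = Rational(7, 4) ≈ 1.7500)
y = -6 (y = Add(-154, 148) = -6)
Mul(Add(L, Function('F')(0)), y) = Mul(Add(Rational(7, 4), 0), -6) = Mul(Rational(7, 4), -6) = Rational(-21, 2)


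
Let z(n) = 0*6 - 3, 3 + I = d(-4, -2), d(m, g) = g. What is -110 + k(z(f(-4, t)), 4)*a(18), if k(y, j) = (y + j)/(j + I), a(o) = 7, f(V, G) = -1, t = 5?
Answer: -117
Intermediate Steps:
I = -5 (I = -3 - 2 = -5)
z(n) = -3 (z(n) = 0 - 3 = -3)
k(y, j) = (j + y)/(-5 + j) (k(y, j) = (y + j)/(j - 5) = (j + y)/(-5 + j))
-110 + k(z(f(-4, t)), 4)*a(18) = -110 + ((4 - 3)/(-5 + 4))*7 = -110 + (1/(-1))*7 = -110 - 1*1*7 = -110 - 1*7 = -110 - 7 = -117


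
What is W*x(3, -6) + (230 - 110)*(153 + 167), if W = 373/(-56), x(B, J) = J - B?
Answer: 2153757/56 ≈ 38460.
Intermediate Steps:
W = -373/56 (W = 373*(-1/56) = -373/56 ≈ -6.6607)
W*x(3, -6) + (230 - 110)*(153 + 167) = -373*(-6 - 1*3)/56 + (230 - 110)*(153 + 167) = -373*(-6 - 3)/56 + 120*320 = -373/56*(-9) + 38400 = 3357/56 + 38400 = 2153757/56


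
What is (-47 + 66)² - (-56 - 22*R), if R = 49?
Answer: 1495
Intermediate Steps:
(-47 + 66)² - (-56 - 22*R) = (-47 + 66)² - (-56 - 22*49) = 19² - (-56 - 1078) = 361 - 1*(-1134) = 361 + 1134 = 1495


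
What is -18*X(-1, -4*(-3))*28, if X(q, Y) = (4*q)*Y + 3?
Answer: 22680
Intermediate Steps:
X(q, Y) = 3 + 4*Y*q (X(q, Y) = 4*Y*q + 3 = 3 + 4*Y*q)
-18*X(-1, -4*(-3))*28 = -18*(3 + 4*(-4*(-3))*(-1))*28 = -18*(3 + 4*12*(-1))*28 = -18*(3 - 48)*28 = -18*(-45)*28 = 810*28 = 22680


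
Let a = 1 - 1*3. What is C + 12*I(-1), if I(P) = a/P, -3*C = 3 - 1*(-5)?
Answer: 64/3 ≈ 21.333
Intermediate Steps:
a = -2 (a = 1 - 3 = -2)
C = -8/3 (C = -(3 - 1*(-5))/3 = -(3 + 5)/3 = -1/3*8 = -8/3 ≈ -2.6667)
I(P) = -2/P
C + 12*I(-1) = -8/3 + 12*(-2/(-1)) = -8/3 + 12*(-2*(-1)) = -8/3 + 12*2 = -8/3 + 24 = 64/3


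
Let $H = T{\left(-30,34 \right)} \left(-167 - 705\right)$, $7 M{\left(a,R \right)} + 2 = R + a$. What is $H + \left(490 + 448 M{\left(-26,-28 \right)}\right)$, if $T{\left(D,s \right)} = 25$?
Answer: $-24894$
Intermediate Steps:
$M{\left(a,R \right)} = - \frac{2}{7} + \frac{R}{7} + \frac{a}{7}$ ($M{\left(a,R \right)} = - \frac{2}{7} + \frac{R + a}{7} = - \frac{2}{7} + \left(\frac{R}{7} + \frac{a}{7}\right) = - \frac{2}{7} + \frac{R}{7} + \frac{a}{7}$)
$H = -21800$ ($H = 25 \left(-167 - 705\right) = 25 \left(-872\right) = -21800$)
$H + \left(490 + 448 M{\left(-26,-28 \right)}\right) = -21800 + \left(490 + 448 \left(- \frac{2}{7} + \frac{1}{7} \left(-28\right) + \frac{1}{7} \left(-26\right)\right)\right) = -21800 + \left(490 + 448 \left(- \frac{2}{7} - 4 - \frac{26}{7}\right)\right) = -21800 + \left(490 + 448 \left(-8\right)\right) = -21800 + \left(490 - 3584\right) = -21800 - 3094 = -24894$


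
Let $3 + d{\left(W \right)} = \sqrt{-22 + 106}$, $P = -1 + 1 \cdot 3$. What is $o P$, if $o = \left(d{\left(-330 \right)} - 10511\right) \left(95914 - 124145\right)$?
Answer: $593641468 - 112924 \sqrt{21} \approx 5.9312 \cdot 10^{8}$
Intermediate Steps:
$P = 2$ ($P = -1 + 3 = 2$)
$d{\left(W \right)} = -3 + 2 \sqrt{21}$ ($d{\left(W \right)} = -3 + \sqrt{-22 + 106} = -3 + \sqrt{84} = -3 + 2 \sqrt{21}$)
$o = 296820734 - 56462 \sqrt{21}$ ($o = \left(\left(-3 + 2 \sqrt{21}\right) - 10511\right) \left(95914 - 124145\right) = \left(-10514 + 2 \sqrt{21}\right) \left(-28231\right) = 296820734 - 56462 \sqrt{21} \approx 2.9656 \cdot 10^{8}$)
$o P = \left(296820734 - 56462 \sqrt{21}\right) 2 = 593641468 - 112924 \sqrt{21}$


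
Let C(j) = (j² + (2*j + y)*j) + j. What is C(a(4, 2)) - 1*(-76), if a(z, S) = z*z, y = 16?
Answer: 1116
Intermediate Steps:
a(z, S) = z²
C(j) = j + j² + j*(16 + 2*j) (C(j) = (j² + (2*j + 16)*j) + j = (j² + (16 + 2*j)*j) + j = (j² + j*(16 + 2*j)) + j = j + j² + j*(16 + 2*j))
C(a(4, 2)) - 1*(-76) = 4²*(17 + 3*4²) - 1*(-76) = 16*(17 + 3*16) + 76 = 16*(17 + 48) + 76 = 16*65 + 76 = 1040 + 76 = 1116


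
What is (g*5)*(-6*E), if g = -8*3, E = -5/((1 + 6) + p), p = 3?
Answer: -360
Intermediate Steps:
E = -½ (E = -5/((1 + 6) + 3) = -5/(7 + 3) = -5/10 = -5*⅒ = -½ ≈ -0.50000)
g = -24
(g*5)*(-6*E) = (-24*5)*(-6*(-½)) = -120*3 = -360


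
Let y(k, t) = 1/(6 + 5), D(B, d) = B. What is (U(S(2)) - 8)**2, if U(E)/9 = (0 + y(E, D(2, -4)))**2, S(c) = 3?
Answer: 919681/14641 ≈ 62.815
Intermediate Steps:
y(k, t) = 1/11
U(E) = 9/121 (U(E) = 9*(0 + 1/11)**2 = 9*(1/11)**2 = 9*(1/121) = 9/121)
(U(S(2)) - 8)**2 = (9/121 - 8)**2 = (-959/121)**2 = 919681/14641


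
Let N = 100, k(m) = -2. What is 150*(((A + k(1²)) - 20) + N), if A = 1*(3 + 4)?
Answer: 12750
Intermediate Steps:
A = 7 (A = 1*7 = 7)
150*(((A + k(1²)) - 20) + N) = 150*(((7 - 2) - 20) + 100) = 150*((5 - 20) + 100) = 150*(-15 + 100) = 150*85 = 12750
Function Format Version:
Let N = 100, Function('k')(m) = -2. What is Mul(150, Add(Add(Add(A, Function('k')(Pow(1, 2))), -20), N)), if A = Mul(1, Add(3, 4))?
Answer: 12750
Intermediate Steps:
A = 7 (A = Mul(1, 7) = 7)
Mul(150, Add(Add(Add(A, Function('k')(Pow(1, 2))), -20), N)) = Mul(150, Add(Add(Add(7, -2), -20), 100)) = Mul(150, Add(Add(5, -20), 100)) = Mul(150, Add(-15, 100)) = Mul(150, 85) = 12750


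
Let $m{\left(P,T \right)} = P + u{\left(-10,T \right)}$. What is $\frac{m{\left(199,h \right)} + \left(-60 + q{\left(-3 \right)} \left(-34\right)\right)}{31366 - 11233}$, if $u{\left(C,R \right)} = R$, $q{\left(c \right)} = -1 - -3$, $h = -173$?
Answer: $- \frac{34}{6711} \approx -0.0050663$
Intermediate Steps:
$q{\left(c \right)} = 2$ ($q{\left(c \right)} = -1 + 3 = 2$)
$m{\left(P,T \right)} = P + T$
$\frac{m{\left(199,h \right)} + \left(-60 + q{\left(-3 \right)} \left(-34\right)\right)}{31366 - 11233} = \frac{\left(199 - 173\right) + \left(-60 + 2 \left(-34\right)\right)}{31366 - 11233} = \frac{26 - 128}{20133} = \left(26 - 128\right) \frac{1}{20133} = \left(-102\right) \frac{1}{20133} = - \frac{34}{6711}$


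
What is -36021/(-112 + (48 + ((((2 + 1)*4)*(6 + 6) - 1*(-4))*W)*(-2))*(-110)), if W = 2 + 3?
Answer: -36021/157408 ≈ -0.22884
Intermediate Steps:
W = 5
-36021/(-112 + (48 + ((((2 + 1)*4)*(6 + 6) - 1*(-4))*W)*(-2))*(-110)) = -36021/(-112 + (48 + ((((2 + 1)*4)*(6 + 6) - 1*(-4))*5)*(-2))*(-110)) = -36021/(-112 + (48 + (((3*4)*12 + 4)*5)*(-2))*(-110)) = -36021/(-112 + (48 + ((12*12 + 4)*5)*(-2))*(-110)) = -36021/(-112 + (48 + ((144 + 4)*5)*(-2))*(-110)) = -36021/(-112 + (48 + (148*5)*(-2))*(-110)) = -36021/(-112 + (48 + 740*(-2))*(-110)) = -36021/(-112 + (48 - 1480)*(-110)) = -36021/(-112 - 1432*(-110)) = -36021/(-112 + 157520) = -36021/157408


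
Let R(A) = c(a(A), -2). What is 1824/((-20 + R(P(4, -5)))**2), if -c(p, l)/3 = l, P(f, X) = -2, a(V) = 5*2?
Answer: 456/49 ≈ 9.3061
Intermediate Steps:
a(V) = 10
c(p, l) = -3*l
R(A) = 6 (R(A) = -3*(-2) = 6)
1824/((-20 + R(P(4, -5)))**2) = 1824/((-20 + 6)**2) = 1824/((-14)**2) = 1824/196 = 1824*(1/196) = 456/49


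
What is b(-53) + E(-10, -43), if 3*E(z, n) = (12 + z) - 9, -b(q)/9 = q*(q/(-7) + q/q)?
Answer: 85811/21 ≈ 4086.2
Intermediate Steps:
b(q) = -9*q*(1 - q/7) (b(q) = -9*q*(q/(-7) + q/q) = -9*q*(q*(-⅐) + 1) = -9*q*(-q/7 + 1) = -9*q*(1 - q/7))
E(z, n) = 1 + z/3 (E(z, n) = ((12 + z) - 9)/3 = (3 + z)/3 = 1 + z/3)
b(-53) + E(-10, -43) = (9/7)*(-53)*(-7 - 53) + (1 + (⅓)*(-10)) = (9/7)*(-53)*(-60) + (1 - 10/3) = 28620/7 - 7/3 = 85811/21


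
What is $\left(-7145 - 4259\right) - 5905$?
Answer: $-17309$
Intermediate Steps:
$\left(-7145 - 4259\right) - 5905 = -11404 - 5905 = -17309$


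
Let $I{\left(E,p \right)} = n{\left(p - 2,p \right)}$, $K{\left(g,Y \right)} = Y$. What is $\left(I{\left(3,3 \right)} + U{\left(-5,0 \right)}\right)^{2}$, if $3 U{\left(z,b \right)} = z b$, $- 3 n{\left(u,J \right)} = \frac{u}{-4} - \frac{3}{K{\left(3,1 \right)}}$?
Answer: $\frac{169}{144} \approx 1.1736$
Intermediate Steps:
$n{\left(u,J \right)} = 1 + \frac{u}{12}$ ($n{\left(u,J \right)} = - \frac{\frac{u}{-4} - \frac{3}{1}}{3} = - \frac{u \left(- \frac{1}{4}\right) - 3}{3} = - \frac{- \frac{u}{4} - 3}{3} = - \frac{-3 - \frac{u}{4}}{3} = 1 + \frac{u}{12}$)
$U{\left(z,b \right)} = \frac{b z}{3}$ ($U{\left(z,b \right)} = \frac{z b}{3} = \frac{b z}{3}$)
$I{\left(E,p \right)} = \frac{5}{6} + \frac{p}{12}$ ($I{\left(E,p \right)} = 1 + \frac{p - 2}{12} = 1 + \frac{-2 + p}{12} = 1 + \left(- \frac{1}{6} + \frac{p}{12}\right) = \frac{5}{6} + \frac{p}{12}$)
$\left(I{\left(3,3 \right)} + U{\left(-5,0 \right)}\right)^{2} = \left(\left(\frac{5}{6} + \frac{1}{12} \cdot 3\right) + \frac{1}{3} \cdot 0 \left(-5\right)\right)^{2} = \left(\left(\frac{5}{6} + \frac{1}{4}\right) + 0\right)^{2} = \left(\frac{13}{12} + 0\right)^{2} = \left(\frac{13}{12}\right)^{2} = \frac{169}{144}$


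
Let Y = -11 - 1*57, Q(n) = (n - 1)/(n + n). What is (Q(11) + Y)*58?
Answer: -43094/11 ≈ -3917.6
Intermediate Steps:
Q(n) = (-1 + n)/(2*n) (Q(n) = (-1 + n)/((2*n)) = (-1 + n)*(1/(2*n)) = (-1 + n)/(2*n))
Y = -68 (Y = -11 - 57 = -68)
(Q(11) + Y)*58 = ((1/2)*(-1 + 11)/11 - 68)*58 = ((1/2)*(1/11)*10 - 68)*58 = (5/11 - 68)*58 = -743/11*58 = -43094/11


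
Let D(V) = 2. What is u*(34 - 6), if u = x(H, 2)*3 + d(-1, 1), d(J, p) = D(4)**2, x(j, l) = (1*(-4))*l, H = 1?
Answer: -560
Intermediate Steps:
x(j, l) = -4*l
d(J, p) = 4 (d(J, p) = 2**2 = 4)
u = -20 (u = -4*2*3 + 4 = -8*3 + 4 = -24 + 4 = -20)
u*(34 - 6) = -20*(34 - 6) = -20*28 = -560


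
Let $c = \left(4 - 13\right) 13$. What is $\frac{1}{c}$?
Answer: $- \frac{1}{117} \approx -0.008547$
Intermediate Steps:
$c = -117$ ($c = \left(-9\right) 13 = -117$)
$\frac{1}{c} = \frac{1}{-117} = - \frac{1}{117}$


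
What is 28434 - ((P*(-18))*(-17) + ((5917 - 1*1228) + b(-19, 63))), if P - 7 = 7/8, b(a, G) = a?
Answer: 85417/4 ≈ 21354.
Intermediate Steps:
P = 63/8 (P = 7 + 7/8 = 63/8 ≈ 7.8750)
28434 - ((P*(-18))*(-17) + ((5917 - 1*1228) + b(-19, 63))) = 28434 - (((63/8)*(-18))*(-17) + ((5917 - 1*1228) - 19)) = 28434 - (-567/4*(-17) + ((5917 - 1228) - 19)) = 28434 - (9639/4 + (4689 - 19)) = 28434 - (9639/4 + 4670) = 28434 - 1*28319/4 = 28434 - 28319/4 = 85417/4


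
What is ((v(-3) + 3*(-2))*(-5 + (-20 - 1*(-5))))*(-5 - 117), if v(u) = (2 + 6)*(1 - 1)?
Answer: -14640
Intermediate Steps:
v(u) = 0 (v(u) = 8*0 = 0)
((v(-3) + 3*(-2))*(-5 + (-20 - 1*(-5))))*(-5 - 117) = ((0 + 3*(-2))*(-5 + (-20 - 1*(-5))))*(-5 - 117) = ((0 - 6)*(-5 + (-20 + 5)))*(-122) = -6*(-5 - 15)*(-122) = -6*(-20)*(-122) = 120*(-122) = -14640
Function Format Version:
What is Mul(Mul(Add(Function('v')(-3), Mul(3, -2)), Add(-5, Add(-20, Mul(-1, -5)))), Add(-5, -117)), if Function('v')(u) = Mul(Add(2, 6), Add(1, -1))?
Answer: -14640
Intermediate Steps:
Function('v')(u) = 0 (Function('v')(u) = Mul(8, 0) = 0)
Mul(Mul(Add(Function('v')(-3), Mul(3, -2)), Add(-5, Add(-20, Mul(-1, -5)))), Add(-5, -117)) = Mul(Mul(Add(0, Mul(3, -2)), Add(-5, Add(-20, Mul(-1, -5)))), Add(-5, -117)) = Mul(Mul(Add(0, -6), Add(-5, Add(-20, 5))), -122) = Mul(Mul(-6, Add(-5, -15)), -122) = Mul(Mul(-6, -20), -122) = Mul(120, -122) = -14640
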